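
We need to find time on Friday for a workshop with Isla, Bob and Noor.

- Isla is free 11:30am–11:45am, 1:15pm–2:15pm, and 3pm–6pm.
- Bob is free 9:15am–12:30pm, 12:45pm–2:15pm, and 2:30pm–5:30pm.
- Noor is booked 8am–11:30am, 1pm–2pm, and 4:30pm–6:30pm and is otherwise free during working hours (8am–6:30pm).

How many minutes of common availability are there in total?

120 minutes

Noor free within 08:00–18:30: 11:30–13:00, 14:00–16:30.
Isla ∩ Bob: 11:30–11:45, 13:15–14:15, 15:00–17:30.
Isla ∩ Bob ∩ Noor: 11:30–11:45, 14:00–14:15, 15:00–16:30.
Total common minutes: 15 + 15 + 90 = 120.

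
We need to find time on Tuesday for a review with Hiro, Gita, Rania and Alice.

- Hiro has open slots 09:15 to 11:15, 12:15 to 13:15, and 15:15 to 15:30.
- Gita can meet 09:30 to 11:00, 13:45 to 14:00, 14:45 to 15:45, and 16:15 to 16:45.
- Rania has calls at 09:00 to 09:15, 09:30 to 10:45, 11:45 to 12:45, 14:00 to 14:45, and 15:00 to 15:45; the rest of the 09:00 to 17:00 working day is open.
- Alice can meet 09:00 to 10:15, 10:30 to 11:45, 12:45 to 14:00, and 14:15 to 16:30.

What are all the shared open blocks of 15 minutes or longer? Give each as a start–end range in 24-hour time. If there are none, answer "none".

Rania free within 09:00–17:00: 09:15–09:30, 10:45–11:45, 12:45–14:00, 14:45–15:00, 15:45–17:00.
Hiro ∩ Gita: 09:30–11:00, 15:15–15:30.
Hiro ∩ Gita ∩ Rania: 10:45–11:00.
Hiro ∩ Gita ∩ Rania ∩ Alice: 10:45–11:00.
Windows ≥ 15 min: 10:45–11:00.

10:45–11:00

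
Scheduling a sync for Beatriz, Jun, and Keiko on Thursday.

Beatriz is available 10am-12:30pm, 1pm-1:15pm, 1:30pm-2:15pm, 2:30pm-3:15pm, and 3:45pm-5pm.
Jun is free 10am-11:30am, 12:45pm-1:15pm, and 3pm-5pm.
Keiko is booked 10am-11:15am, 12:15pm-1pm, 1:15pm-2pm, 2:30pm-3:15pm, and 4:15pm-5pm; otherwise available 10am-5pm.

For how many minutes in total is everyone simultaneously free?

60 minutes

Keiko free within 10:00–17:00: 11:15–12:15, 13:00–13:15, 14:00–14:30, 15:15–16:15.
Beatriz ∩ Jun: 10:00–11:30, 13:00–13:15, 15:00–15:15, 15:45–17:00.
Beatriz ∩ Jun ∩ Keiko: 11:15–11:30, 13:00–13:15, 15:45–16:15.
Total common minutes: 15 + 15 + 30 = 60.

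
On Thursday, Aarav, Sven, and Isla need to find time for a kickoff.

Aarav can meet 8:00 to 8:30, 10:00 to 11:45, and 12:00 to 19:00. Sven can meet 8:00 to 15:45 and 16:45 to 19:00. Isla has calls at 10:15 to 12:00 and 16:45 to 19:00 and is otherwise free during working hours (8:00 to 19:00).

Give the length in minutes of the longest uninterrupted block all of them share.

Isla free within 08:00–19:00: 08:00–10:15, 12:00–16:45.
Aarav ∩ Sven: 08:00–08:30, 10:00–11:45, 12:00–15:45, 16:45–19:00.
Aarav ∩ Sven ∩ Isla: 08:00–08:30, 10:00–10:15, 12:00–15:45.
Common window lengths: 30, 15, 225 min; longest is 225.

225 minutes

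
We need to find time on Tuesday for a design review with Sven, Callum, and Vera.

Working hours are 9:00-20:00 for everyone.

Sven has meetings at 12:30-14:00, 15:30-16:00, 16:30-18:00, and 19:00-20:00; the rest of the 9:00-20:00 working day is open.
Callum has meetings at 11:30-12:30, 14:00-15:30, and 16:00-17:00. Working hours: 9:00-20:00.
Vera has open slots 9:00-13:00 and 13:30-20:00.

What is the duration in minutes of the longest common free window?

150 minutes

Sven free within 09:00–20:00: 09:00–12:30, 14:00–15:30, 16:00–16:30, 18:00–19:00.
Callum free within 09:00–20:00: 09:00–11:30, 12:30–14:00, 15:30–16:00, 17:00–20:00.
Sven ∩ Callum: 09:00–11:30, 18:00–19:00.
Sven ∩ Callum ∩ Vera: 09:00–11:30, 18:00–19:00.
Common window lengths: 150, 60 min; longest is 150.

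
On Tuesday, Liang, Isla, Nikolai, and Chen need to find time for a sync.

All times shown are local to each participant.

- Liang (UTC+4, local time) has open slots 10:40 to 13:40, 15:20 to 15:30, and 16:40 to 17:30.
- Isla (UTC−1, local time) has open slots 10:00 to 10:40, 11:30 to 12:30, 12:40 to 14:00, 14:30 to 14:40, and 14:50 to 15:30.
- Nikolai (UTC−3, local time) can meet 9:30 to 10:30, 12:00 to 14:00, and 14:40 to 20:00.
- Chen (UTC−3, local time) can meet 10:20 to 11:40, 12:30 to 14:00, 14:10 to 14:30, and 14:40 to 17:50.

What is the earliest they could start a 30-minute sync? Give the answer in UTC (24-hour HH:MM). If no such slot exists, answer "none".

none

Liang → UTC: 06:40–09:40, 11:20–11:30, 12:40–13:30.
Isla → UTC: 11:00–11:40, 12:30–13:30, 13:40–15:00, 15:30–15:40, 15:50–16:30.
Nikolai → UTC: 12:30–13:30, 15:00–17:00, 17:40–23:00.
Chen → UTC: 13:20–14:40, 15:30–17:00, 17:10–17:30, 17:40–20:50.
Liang ∩ Isla: 11:20–11:30, 12:40–13:30.
Liang ∩ Isla ∩ Nikolai: 12:40–13:30.
Liang ∩ Isla ∩ Nikolai ∩ Chen: 13:20–13:30.
Windows ≥ 30 min: (none).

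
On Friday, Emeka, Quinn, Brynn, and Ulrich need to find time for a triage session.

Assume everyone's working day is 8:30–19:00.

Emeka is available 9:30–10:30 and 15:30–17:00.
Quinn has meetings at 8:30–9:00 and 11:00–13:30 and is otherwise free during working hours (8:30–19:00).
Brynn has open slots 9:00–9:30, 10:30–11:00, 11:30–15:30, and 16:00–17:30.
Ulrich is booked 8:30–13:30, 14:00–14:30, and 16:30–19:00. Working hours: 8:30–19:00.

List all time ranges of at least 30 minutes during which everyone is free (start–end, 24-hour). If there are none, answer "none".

16:00–16:30

Quinn free within 08:30–19:00: 09:00–11:00, 13:30–19:00.
Ulrich free within 08:30–19:00: 13:30–14:00, 14:30–16:30.
Emeka ∩ Quinn: 09:30–10:30, 15:30–17:00.
Emeka ∩ Quinn ∩ Brynn: 16:00–17:00.
Emeka ∩ Quinn ∩ Brynn ∩ Ulrich: 16:00–16:30.
Windows ≥ 30 min: 16:00–16:30.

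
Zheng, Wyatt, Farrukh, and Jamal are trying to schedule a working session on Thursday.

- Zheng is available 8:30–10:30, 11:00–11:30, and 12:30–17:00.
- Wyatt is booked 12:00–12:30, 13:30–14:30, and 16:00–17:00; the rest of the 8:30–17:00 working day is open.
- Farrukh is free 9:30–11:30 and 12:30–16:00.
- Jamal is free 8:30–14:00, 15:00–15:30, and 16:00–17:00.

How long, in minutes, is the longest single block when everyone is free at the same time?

Wyatt free within 08:30–17:00: 08:30–12:00, 12:30–13:30, 14:30–16:00.
Zheng ∩ Wyatt: 08:30–10:30, 11:00–11:30, 12:30–13:30, 14:30–16:00.
Zheng ∩ Wyatt ∩ Farrukh: 09:30–10:30, 11:00–11:30, 12:30–13:30, 14:30–16:00.
Zheng ∩ Wyatt ∩ Farrukh ∩ Jamal: 09:30–10:30, 11:00–11:30, 12:30–13:30, 15:00–15:30.
Common window lengths: 60, 30, 60, 30 min; longest is 60.

60 minutes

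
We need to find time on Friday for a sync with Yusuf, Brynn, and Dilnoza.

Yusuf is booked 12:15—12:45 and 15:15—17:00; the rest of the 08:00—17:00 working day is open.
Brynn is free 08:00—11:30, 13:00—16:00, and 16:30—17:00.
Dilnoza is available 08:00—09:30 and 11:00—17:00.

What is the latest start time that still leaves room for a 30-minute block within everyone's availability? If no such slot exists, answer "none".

Yusuf free within 08:00–17:00: 08:00–12:15, 12:45–15:15.
Yusuf ∩ Brynn: 08:00–11:30, 13:00–15:15.
Yusuf ∩ Brynn ∩ Dilnoza: 08:00–09:30, 11:00–11:30, 13:00–15:15.
Windows ≥ 30 min: 08:00–09:30, 11:00–11:30, 13:00–15:15.
Latest start in the last window 13:00–15:15 is 15:15 − 30 min = 14:45.

14:45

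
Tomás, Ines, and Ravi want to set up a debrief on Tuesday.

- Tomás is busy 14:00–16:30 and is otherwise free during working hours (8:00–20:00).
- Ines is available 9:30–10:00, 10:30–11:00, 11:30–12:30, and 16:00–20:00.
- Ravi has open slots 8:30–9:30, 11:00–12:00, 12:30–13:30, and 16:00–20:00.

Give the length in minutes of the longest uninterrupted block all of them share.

Tomás free within 08:00–20:00: 08:00–14:00, 16:30–20:00.
Tomás ∩ Ines: 09:30–10:00, 10:30–11:00, 11:30–12:30, 16:30–20:00.
Tomás ∩ Ines ∩ Ravi: 11:30–12:00, 16:30–20:00.
Common window lengths: 30, 210 min; longest is 210.

210 minutes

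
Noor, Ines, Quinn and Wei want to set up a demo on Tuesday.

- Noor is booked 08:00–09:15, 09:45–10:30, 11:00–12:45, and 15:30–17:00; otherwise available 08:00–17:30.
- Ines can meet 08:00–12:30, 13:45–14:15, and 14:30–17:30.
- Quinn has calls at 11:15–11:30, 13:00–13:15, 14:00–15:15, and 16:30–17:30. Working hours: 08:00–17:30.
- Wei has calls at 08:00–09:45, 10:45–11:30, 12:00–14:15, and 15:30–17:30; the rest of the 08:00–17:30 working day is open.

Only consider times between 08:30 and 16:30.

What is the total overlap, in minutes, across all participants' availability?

Noor free within 08:00–17:30: 09:15–09:45, 10:30–11:00, 12:45–15:30, 17:00–17:30.
Quinn free within 08:00–17:30: 08:00–11:15, 11:30–13:00, 13:15–14:00, 15:15–16:30.
Wei free within 08:00–17:30: 09:45–10:45, 11:30–12:00, 14:15–15:30.
Noor ∩ Ines: 09:15–09:45, 10:30–11:00, 13:45–14:15, 14:30–15:30, 17:00–17:30.
Noor ∩ Ines ∩ Quinn: 09:15–09:45, 10:30–11:00, 13:45–14:00, 15:15–15:30.
Noor ∩ Ines ∩ Quinn ∩ Wei: 10:30–10:45, 15:15–15:30.
Restricted to 08:30–16:30: 10:30–10:45, 15:15–15:30.
Total common minutes: 15 + 15 = 30.

30 minutes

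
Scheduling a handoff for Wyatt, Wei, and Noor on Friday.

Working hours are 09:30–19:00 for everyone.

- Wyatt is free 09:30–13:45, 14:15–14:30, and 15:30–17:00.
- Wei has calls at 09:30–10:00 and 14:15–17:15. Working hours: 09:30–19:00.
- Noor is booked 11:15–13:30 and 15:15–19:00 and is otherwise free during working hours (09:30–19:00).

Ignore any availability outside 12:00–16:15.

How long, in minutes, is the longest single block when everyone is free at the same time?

15 minutes

Wei free within 09:30–19:00: 10:00–14:15, 17:15–19:00.
Noor free within 09:30–19:00: 09:30–11:15, 13:30–15:15.
Wyatt ∩ Wei: 10:00–13:45.
Wyatt ∩ Wei ∩ Noor: 10:00–11:15, 13:30–13:45.
Restricted to 12:00–16:15: 13:30–13:45.
Single common window of 15 minutes.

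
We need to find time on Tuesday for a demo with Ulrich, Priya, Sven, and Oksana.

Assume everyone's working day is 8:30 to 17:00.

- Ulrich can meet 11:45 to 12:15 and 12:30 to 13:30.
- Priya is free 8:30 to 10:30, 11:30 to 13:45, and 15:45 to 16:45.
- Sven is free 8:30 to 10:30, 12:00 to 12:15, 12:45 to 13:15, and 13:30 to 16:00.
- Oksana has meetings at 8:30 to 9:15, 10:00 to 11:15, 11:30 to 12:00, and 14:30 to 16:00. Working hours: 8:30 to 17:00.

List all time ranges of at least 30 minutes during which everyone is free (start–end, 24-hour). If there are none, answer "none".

Oksana free within 08:30–17:00: 09:15–10:00, 11:15–11:30, 12:00–14:30, 16:00–17:00.
Ulrich ∩ Priya: 11:45–12:15, 12:30–13:30.
Ulrich ∩ Priya ∩ Sven: 12:00–12:15, 12:45–13:15.
Ulrich ∩ Priya ∩ Sven ∩ Oksana: 12:00–12:15, 12:45–13:15.
Windows ≥ 30 min: 12:45–13:15.

12:45–13:15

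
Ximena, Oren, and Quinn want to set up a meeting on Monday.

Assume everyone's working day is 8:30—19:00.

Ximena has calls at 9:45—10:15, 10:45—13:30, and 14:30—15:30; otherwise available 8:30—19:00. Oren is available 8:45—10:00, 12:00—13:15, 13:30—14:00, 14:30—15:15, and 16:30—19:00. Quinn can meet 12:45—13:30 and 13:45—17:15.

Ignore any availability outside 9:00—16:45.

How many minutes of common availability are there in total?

30 minutes

Ximena free within 08:30–19:00: 08:30–09:45, 10:15–10:45, 13:30–14:30, 15:30–19:00.
Ximena ∩ Oren: 08:45–09:45, 13:30–14:00, 16:30–19:00.
Ximena ∩ Oren ∩ Quinn: 13:45–14:00, 16:30–17:15.
Restricted to 09:00–16:45: 13:45–14:00, 16:30–16:45.
Total common minutes: 15 + 15 = 30.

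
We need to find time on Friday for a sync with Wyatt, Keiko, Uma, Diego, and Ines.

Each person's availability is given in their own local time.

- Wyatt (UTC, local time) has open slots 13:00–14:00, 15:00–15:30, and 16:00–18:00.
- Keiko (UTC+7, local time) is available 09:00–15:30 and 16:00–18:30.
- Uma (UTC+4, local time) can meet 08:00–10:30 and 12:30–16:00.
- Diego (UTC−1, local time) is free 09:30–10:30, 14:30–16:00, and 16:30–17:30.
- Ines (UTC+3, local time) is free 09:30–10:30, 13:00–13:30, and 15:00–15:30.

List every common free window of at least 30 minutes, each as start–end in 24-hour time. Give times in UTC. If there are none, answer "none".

none

Wyatt → UTC: 13:00–14:00, 15:00–15:30, 16:00–18:00.
Keiko → UTC: 02:00–08:30, 09:00–11:30.
Uma → UTC: 04:00–06:30, 08:30–12:00.
Diego → UTC: 10:30–11:30, 15:30–17:00, 17:30–18:30.
Ines → UTC: 06:30–07:30, 10:00–10:30, 12:00–12:30.
Wyatt ∩ Keiko: (none).
Wyatt ∩ Keiko ∩ Uma: (none).
Wyatt ∩ Keiko ∩ Uma ∩ Diego: (none).
Wyatt ∩ Keiko ∩ Uma ∩ Diego ∩ Ines: (none).
Windows ≥ 30 min: (none).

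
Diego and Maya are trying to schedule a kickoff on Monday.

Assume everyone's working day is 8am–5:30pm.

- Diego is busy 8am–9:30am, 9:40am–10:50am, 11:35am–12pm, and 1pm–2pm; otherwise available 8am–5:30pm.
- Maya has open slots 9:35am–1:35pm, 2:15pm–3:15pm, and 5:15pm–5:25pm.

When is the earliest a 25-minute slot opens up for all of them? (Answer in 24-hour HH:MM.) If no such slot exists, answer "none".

10:50

Diego free within 08:00–17:30: 09:30–09:40, 10:50–11:35, 12:00–13:00, 14:00–17:30.
Diego ∩ Maya: 09:35–09:40, 10:50–11:35, 12:00–13:00, 14:15–15:15, 17:15–17:25.
Windows ≥ 25 min: 10:50–11:35, 12:00–13:00, 14:15–15:15.
Earliest such window starts at 10:50.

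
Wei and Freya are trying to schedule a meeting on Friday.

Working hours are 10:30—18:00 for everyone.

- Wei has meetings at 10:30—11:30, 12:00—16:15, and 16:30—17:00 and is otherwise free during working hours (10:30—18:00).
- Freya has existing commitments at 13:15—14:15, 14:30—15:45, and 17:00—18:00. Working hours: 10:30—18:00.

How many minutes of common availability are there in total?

Wei free within 10:30–18:00: 11:30–12:00, 16:15–16:30, 17:00–18:00.
Freya free within 10:30–18:00: 10:30–13:15, 14:15–14:30, 15:45–17:00.
Wei ∩ Freya: 11:30–12:00, 16:15–16:30.
Total common minutes: 30 + 15 = 45.

45 minutes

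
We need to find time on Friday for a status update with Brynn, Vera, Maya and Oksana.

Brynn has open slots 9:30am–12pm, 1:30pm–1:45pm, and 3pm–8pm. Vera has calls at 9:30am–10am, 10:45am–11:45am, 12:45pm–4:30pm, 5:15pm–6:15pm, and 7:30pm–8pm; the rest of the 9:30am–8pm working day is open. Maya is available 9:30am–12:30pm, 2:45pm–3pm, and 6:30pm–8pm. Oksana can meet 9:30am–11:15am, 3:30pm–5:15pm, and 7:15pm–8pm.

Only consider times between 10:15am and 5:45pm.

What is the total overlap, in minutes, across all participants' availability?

30 minutes

Vera free within 09:30–20:00: 10:00–10:45, 11:45–12:45, 16:30–17:15, 18:15–19:30.
Brynn ∩ Vera: 10:00–10:45, 11:45–12:00, 16:30–17:15, 18:15–19:30.
Brynn ∩ Vera ∩ Maya: 10:00–10:45, 11:45–12:00, 18:30–19:30.
Brynn ∩ Vera ∩ Maya ∩ Oksana: 10:00–10:45, 19:15–19:30.
Restricted to 10:15–17:45: 10:15–10:45.
Total common minutes: 30.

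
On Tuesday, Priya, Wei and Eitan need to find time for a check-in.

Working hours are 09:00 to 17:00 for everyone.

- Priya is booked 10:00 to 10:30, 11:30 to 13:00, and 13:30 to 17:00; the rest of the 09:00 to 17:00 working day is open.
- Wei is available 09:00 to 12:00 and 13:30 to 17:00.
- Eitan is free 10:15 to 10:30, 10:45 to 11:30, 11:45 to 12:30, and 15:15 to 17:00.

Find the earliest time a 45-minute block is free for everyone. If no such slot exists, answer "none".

10:45

Priya free within 09:00–17:00: 09:00–10:00, 10:30–11:30, 13:00–13:30.
Priya ∩ Wei: 09:00–10:00, 10:30–11:30.
Priya ∩ Wei ∩ Eitan: 10:45–11:30.
Windows ≥ 45 min: 10:45–11:30.
Earliest such window starts at 10:45.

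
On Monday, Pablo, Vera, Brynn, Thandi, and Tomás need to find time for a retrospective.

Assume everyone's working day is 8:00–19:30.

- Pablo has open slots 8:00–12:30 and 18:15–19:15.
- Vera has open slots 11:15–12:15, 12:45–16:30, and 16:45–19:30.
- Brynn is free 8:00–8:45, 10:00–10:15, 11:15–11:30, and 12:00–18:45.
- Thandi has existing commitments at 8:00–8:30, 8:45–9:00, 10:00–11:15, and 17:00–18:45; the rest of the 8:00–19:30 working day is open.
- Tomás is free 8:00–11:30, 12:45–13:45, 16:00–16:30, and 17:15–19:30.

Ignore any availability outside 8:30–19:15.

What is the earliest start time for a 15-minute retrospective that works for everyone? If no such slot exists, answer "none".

Thandi free within 08:00–19:30: 08:30–08:45, 09:00–10:00, 11:15–17:00, 18:45–19:30.
Pablo ∩ Vera: 11:15–12:15, 18:15–19:15.
Pablo ∩ Vera ∩ Brynn: 11:15–11:30, 12:00–12:15, 18:15–18:45.
Pablo ∩ Vera ∩ Brynn ∩ Thandi: 11:15–11:30, 12:00–12:15.
Pablo ∩ Vera ∩ Brynn ∩ Thandi ∩ Tomás: 11:15–11:30.
Restricted to 08:30–19:15: 11:15–11:30.
Windows ≥ 15 min: 11:15–11:30.
Earliest such window starts at 11:15.

11:15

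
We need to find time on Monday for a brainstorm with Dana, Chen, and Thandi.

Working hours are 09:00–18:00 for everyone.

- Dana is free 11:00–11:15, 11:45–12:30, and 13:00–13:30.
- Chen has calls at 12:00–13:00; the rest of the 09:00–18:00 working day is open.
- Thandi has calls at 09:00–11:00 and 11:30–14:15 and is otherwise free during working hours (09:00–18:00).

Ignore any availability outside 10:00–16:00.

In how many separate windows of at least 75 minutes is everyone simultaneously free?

Chen free within 09:00–18:00: 09:00–12:00, 13:00–18:00.
Thandi free within 09:00–18:00: 11:00–11:30, 14:15–18:00.
Dana ∩ Chen: 11:00–11:15, 11:45–12:00, 13:00–13:30.
Dana ∩ Chen ∩ Thandi: 11:00–11:15.
Restricted to 10:00–16:00: 11:00–11:15.
Windows ≥ 75 min: (none).
That's 0 windows.

0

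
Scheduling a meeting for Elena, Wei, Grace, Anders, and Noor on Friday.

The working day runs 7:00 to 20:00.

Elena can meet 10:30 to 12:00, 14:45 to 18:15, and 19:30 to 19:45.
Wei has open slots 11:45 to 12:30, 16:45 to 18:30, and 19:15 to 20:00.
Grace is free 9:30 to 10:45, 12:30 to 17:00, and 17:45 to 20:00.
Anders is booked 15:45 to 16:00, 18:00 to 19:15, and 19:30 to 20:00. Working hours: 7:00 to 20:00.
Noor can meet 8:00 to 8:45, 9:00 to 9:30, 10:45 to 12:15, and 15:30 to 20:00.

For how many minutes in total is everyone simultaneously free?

Anders free within 07:00–20:00: 07:00–15:45, 16:00–18:00, 19:15–19:30.
Elena ∩ Wei: 11:45–12:00, 16:45–18:15, 19:30–19:45.
Elena ∩ Wei ∩ Grace: 16:45–17:00, 17:45–18:15, 19:30–19:45.
Elena ∩ Wei ∩ Grace ∩ Anders: 16:45–17:00, 17:45–18:00.
Elena ∩ Wei ∩ Grace ∩ Anders ∩ Noor: 16:45–17:00, 17:45–18:00.
Total common minutes: 15 + 15 = 30.

30 minutes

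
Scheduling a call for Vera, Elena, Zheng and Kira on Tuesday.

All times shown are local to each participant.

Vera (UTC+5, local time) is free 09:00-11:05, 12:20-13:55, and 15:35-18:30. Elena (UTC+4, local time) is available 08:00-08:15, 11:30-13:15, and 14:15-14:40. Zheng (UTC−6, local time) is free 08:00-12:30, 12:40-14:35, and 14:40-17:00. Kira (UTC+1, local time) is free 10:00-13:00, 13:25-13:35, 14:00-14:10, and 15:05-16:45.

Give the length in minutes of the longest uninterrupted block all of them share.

Vera → UTC: 04:00–06:05, 07:20–08:55, 10:35–13:30.
Elena → UTC: 04:00–04:15, 07:30–09:15, 10:15–10:40.
Zheng → UTC: 14:00–18:30, 18:40–20:35, 20:40–23:00.
Kira → UTC: 09:00–12:00, 12:25–12:35, 13:00–13:10, 14:05–15:45.
Vera ∩ Elena: 04:00–04:15, 07:30–08:55, 10:35–10:40.
Vera ∩ Elena ∩ Zheng: (none).
Vera ∩ Elena ∩ Zheng ∩ Kira: (none).
No common window.

0 minutes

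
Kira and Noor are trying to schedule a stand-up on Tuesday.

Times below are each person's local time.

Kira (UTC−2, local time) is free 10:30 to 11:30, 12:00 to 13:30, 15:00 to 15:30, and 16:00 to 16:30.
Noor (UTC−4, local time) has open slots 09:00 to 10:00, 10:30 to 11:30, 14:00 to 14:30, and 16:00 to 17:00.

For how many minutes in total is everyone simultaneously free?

120 minutes

Kira → UTC: 12:30–13:30, 14:00–15:30, 17:00–17:30, 18:00–18:30.
Noor → UTC: 13:00–14:00, 14:30–15:30, 18:00–18:30, 20:00–21:00.
Kira ∩ Noor: 13:00–13:30, 14:30–15:30, 18:00–18:30.
Total common minutes: 30 + 60 + 30 = 120.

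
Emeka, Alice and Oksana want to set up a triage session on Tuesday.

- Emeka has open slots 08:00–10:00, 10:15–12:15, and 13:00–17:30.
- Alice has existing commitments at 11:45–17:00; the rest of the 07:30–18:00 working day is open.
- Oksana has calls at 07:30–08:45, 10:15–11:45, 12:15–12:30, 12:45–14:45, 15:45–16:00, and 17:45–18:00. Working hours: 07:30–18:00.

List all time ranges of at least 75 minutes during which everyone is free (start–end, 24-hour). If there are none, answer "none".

08:45–10:00

Alice free within 07:30–18:00: 07:30–11:45, 17:00–18:00.
Oksana free within 07:30–18:00: 08:45–10:15, 11:45–12:15, 12:30–12:45, 14:45–15:45, 16:00–17:45.
Emeka ∩ Alice: 08:00–10:00, 10:15–11:45, 17:00–17:30.
Emeka ∩ Alice ∩ Oksana: 08:45–10:00, 17:00–17:30.
Windows ≥ 75 min: 08:45–10:00.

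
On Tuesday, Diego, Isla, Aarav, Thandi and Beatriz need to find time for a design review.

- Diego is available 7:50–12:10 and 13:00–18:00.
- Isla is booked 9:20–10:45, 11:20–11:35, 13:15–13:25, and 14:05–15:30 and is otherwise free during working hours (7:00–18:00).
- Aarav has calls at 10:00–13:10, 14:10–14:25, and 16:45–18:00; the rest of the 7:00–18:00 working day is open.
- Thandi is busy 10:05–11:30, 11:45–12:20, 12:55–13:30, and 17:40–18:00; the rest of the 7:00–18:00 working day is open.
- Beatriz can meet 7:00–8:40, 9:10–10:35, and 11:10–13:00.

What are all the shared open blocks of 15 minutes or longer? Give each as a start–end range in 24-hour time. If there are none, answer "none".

Isla free within 07:00–18:00: 07:00–09:20, 10:45–11:20, 11:35–13:15, 13:25–14:05, 15:30–18:00.
Aarav free within 07:00–18:00: 07:00–10:00, 13:10–14:10, 14:25–16:45.
Thandi free within 07:00–18:00: 07:00–10:05, 11:30–11:45, 12:20–12:55, 13:30–17:40.
Diego ∩ Isla: 07:50–09:20, 10:45–11:20, 11:35–12:10, 13:00–13:15, 13:25–14:05, 15:30–18:00.
Diego ∩ Isla ∩ Aarav: 07:50–09:20, 13:10–13:15, 13:25–14:05, 15:30–16:45.
Diego ∩ Isla ∩ Aarav ∩ Thandi: 07:50–09:20, 13:30–14:05, 15:30–16:45.
Diego ∩ Isla ∩ Aarav ∩ Thandi ∩ Beatriz: 07:50–08:40, 09:10–09:20.
Windows ≥ 15 min: 07:50–08:40.

07:50–08:40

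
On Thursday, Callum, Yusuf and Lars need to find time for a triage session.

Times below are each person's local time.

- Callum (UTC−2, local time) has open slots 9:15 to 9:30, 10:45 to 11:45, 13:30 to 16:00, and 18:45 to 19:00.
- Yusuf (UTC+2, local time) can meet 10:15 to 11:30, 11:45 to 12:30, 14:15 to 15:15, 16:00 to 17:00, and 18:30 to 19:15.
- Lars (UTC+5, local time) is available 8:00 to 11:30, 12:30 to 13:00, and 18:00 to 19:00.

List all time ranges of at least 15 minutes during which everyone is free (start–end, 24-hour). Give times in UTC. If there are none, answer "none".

13:00–13:15

Callum → UTC: 11:15–11:30, 12:45–13:45, 15:30–18:00, 20:45–21:00.
Yusuf → UTC: 08:15–09:30, 09:45–10:30, 12:15–13:15, 14:00–15:00, 16:30–17:15.
Lars → UTC: 03:00–06:30, 07:30–08:00, 13:00–14:00.
Callum ∩ Yusuf: 12:45–13:15, 16:30–17:15.
Callum ∩ Yusuf ∩ Lars: 13:00–13:15.
Windows ≥ 15 min: 13:00–13:15.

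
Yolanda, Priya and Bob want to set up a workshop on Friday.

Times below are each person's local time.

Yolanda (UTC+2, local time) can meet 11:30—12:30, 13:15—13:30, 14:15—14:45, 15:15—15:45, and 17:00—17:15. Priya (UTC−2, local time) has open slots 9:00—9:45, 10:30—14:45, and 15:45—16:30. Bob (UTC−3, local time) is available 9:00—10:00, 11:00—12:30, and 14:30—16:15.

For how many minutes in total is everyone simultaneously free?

30 minutes

Yolanda → UTC: 09:30–10:30, 11:15–11:30, 12:15–12:45, 13:15–13:45, 15:00–15:15.
Priya → UTC: 11:00–11:45, 12:30–16:45, 17:45–18:30.
Bob → UTC: 12:00–13:00, 14:00–15:30, 17:30–19:15.
Yolanda ∩ Priya: 11:15–11:30, 12:30–12:45, 13:15–13:45, 15:00–15:15.
Yolanda ∩ Priya ∩ Bob: 12:30–12:45, 15:00–15:15.
Total common minutes: 15 + 15 = 30.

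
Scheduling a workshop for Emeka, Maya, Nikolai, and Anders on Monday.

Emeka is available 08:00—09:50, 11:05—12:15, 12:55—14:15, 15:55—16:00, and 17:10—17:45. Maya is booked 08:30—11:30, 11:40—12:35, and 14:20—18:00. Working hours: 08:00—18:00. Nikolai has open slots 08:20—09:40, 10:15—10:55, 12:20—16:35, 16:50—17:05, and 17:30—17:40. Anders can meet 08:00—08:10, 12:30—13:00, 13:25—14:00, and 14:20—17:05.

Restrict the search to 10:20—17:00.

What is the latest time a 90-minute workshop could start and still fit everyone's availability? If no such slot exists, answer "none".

none

Maya free within 08:00–18:00: 08:00–08:30, 11:30–11:40, 12:35–14:20.
Emeka ∩ Maya: 08:00–08:30, 11:30–11:40, 12:55–14:15.
Emeka ∩ Maya ∩ Nikolai: 08:20–08:30, 12:55–14:15.
Emeka ∩ Maya ∩ Nikolai ∩ Anders: 12:55–13:00, 13:25–14:00.
Restricted to 10:20–17:00: 12:55–13:00, 13:25–14:00.
Windows ≥ 90 min: (none).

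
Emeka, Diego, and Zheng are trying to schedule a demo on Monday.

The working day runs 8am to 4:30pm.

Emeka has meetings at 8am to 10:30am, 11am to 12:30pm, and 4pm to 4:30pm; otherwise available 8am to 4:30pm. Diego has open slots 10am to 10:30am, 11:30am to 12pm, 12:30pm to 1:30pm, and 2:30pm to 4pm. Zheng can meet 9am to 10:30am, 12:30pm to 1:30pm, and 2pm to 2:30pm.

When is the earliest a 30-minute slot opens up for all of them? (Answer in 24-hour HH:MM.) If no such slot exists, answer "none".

Emeka free within 08:00–16:30: 10:30–11:00, 12:30–16:00.
Emeka ∩ Diego: 12:30–13:30, 14:30–16:00.
Emeka ∩ Diego ∩ Zheng: 12:30–13:30.
Windows ≥ 30 min: 12:30–13:30.
Earliest such window starts at 12:30.

12:30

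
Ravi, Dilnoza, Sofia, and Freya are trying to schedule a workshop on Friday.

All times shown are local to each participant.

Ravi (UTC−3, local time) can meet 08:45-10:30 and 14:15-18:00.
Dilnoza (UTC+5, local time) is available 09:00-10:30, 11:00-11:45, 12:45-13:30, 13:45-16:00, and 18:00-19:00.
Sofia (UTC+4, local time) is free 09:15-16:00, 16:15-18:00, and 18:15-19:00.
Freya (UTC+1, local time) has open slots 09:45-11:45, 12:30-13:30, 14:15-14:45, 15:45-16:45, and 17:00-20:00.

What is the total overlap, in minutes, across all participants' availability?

15 minutes

Ravi → UTC: 11:45–13:30, 17:15–21:00.
Dilnoza → UTC: 04:00–05:30, 06:00–06:45, 07:45–08:30, 08:45–11:00, 13:00–14:00.
Sofia → UTC: 05:15–12:00, 12:15–14:00, 14:15–15:00.
Freya → UTC: 08:45–10:45, 11:30–12:30, 13:15–13:45, 14:45–15:45, 16:00–19:00.
Ravi ∩ Dilnoza: 13:00–13:30.
Ravi ∩ Dilnoza ∩ Sofia: 13:00–13:30.
Ravi ∩ Dilnoza ∩ Sofia ∩ Freya: 13:15–13:30.
Total common minutes: 15.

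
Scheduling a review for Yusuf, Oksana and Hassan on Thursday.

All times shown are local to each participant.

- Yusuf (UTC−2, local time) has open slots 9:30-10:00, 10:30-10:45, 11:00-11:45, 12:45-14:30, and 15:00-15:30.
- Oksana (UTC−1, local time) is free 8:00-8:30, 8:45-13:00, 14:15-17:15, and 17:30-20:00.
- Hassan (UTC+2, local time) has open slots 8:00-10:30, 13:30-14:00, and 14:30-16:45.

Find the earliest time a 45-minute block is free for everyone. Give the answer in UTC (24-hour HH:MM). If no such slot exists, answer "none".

13:00

Yusuf → UTC: 11:30–12:00, 12:30–12:45, 13:00–13:45, 14:45–16:30, 17:00–17:30.
Oksana → UTC: 09:00–09:30, 09:45–14:00, 15:15–18:15, 18:30–21:00.
Hassan → UTC: 06:00–08:30, 11:30–12:00, 12:30–14:45.
Yusuf ∩ Oksana: 11:30–12:00, 12:30–12:45, 13:00–13:45, 15:15–16:30, 17:00–17:30.
Yusuf ∩ Oksana ∩ Hassan: 11:30–12:00, 12:30–12:45, 13:00–13:45.
Windows ≥ 45 min: 13:00–13:45.
Earliest such window starts at 13:00.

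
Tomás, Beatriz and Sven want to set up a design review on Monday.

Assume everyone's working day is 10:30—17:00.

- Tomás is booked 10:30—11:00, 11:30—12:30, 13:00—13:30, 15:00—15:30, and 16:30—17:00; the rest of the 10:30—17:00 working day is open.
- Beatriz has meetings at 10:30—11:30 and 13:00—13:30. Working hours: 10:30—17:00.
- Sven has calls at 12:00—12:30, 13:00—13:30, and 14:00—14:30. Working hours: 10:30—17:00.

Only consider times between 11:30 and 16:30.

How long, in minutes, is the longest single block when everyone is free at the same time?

Tomás free within 10:30–17:00: 11:00–11:30, 12:30–13:00, 13:30–15:00, 15:30–16:30.
Beatriz free within 10:30–17:00: 11:30–13:00, 13:30–17:00.
Sven free within 10:30–17:00: 10:30–12:00, 12:30–13:00, 13:30–14:00, 14:30–17:00.
Tomás ∩ Beatriz: 12:30–13:00, 13:30–15:00, 15:30–16:30.
Tomás ∩ Beatriz ∩ Sven: 12:30–13:00, 13:30–14:00, 14:30–15:00, 15:30–16:30.
Restricted to 11:30–16:30: 12:30–13:00, 13:30–14:00, 14:30–15:00, 15:30–16:30.
Common window lengths: 30, 30, 30, 60 min; longest is 60.

60 minutes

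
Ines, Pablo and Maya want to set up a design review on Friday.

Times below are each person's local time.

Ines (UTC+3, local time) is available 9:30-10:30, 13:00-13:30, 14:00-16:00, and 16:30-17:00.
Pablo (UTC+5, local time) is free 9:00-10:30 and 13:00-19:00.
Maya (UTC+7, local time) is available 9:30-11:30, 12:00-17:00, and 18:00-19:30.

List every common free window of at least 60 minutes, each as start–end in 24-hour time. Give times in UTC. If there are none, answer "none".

11:00–12:30

Ines → UTC: 06:30–07:30, 10:00–10:30, 11:00–13:00, 13:30–14:00.
Pablo → UTC: 04:00–05:30, 08:00–14:00.
Maya → UTC: 02:30–04:30, 05:00–10:00, 11:00–12:30.
Ines ∩ Pablo: 10:00–10:30, 11:00–13:00, 13:30–14:00.
Ines ∩ Pablo ∩ Maya: 11:00–12:30.
Windows ≥ 60 min: 11:00–12:30.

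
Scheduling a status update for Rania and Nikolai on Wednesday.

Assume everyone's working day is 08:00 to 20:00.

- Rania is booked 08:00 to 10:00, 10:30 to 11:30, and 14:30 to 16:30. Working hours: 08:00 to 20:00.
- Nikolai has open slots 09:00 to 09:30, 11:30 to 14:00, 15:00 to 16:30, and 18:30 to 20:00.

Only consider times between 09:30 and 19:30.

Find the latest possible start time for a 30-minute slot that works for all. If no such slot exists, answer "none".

19:00

Rania free within 08:00–20:00: 10:00–10:30, 11:30–14:30, 16:30–20:00.
Rania ∩ Nikolai: 11:30–14:00, 18:30–20:00.
Restricted to 09:30–19:30: 11:30–14:00, 18:30–19:30.
Windows ≥ 30 min: 11:30–14:00, 18:30–19:30.
Latest start in the last window 18:30–19:30 is 19:30 − 30 min = 19:00.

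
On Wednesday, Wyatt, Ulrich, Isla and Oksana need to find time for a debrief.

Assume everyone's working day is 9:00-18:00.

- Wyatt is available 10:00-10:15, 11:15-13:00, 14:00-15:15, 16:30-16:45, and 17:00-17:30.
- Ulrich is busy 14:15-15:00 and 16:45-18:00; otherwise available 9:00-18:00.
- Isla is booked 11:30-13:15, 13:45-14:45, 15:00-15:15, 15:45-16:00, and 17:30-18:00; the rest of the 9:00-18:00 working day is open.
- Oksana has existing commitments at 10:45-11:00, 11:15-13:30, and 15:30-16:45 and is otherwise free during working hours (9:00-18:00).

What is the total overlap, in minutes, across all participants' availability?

Ulrich free within 09:00–18:00: 09:00–14:15, 15:00–16:45.
Isla free within 09:00–18:00: 09:00–11:30, 13:15–13:45, 14:45–15:00, 15:15–15:45, 16:00–17:30.
Oksana free within 09:00–18:00: 09:00–10:45, 11:00–11:15, 13:30–15:30, 16:45–18:00.
Wyatt ∩ Ulrich: 10:00–10:15, 11:15–13:00, 14:00–14:15, 15:00–15:15, 16:30–16:45.
Wyatt ∩ Ulrich ∩ Isla: 10:00–10:15, 11:15–11:30, 16:30–16:45.
Wyatt ∩ Ulrich ∩ Isla ∩ Oksana: 10:00–10:15.
Total common minutes: 15.

15 minutes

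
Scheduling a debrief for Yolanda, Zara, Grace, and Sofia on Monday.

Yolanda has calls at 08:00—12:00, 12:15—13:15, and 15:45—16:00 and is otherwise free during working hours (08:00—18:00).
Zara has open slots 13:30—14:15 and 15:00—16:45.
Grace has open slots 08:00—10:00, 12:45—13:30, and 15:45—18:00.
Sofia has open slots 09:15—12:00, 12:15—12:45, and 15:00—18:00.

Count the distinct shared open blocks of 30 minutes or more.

1

Yolanda free within 08:00–18:00: 12:00–12:15, 13:15–15:45, 16:00–18:00.
Yolanda ∩ Zara: 13:30–14:15, 15:00–15:45, 16:00–16:45.
Yolanda ∩ Zara ∩ Grace: 16:00–16:45.
Yolanda ∩ Zara ∩ Grace ∩ Sofia: 16:00–16:45.
Windows ≥ 30 min: 16:00–16:45.
That's 1 window.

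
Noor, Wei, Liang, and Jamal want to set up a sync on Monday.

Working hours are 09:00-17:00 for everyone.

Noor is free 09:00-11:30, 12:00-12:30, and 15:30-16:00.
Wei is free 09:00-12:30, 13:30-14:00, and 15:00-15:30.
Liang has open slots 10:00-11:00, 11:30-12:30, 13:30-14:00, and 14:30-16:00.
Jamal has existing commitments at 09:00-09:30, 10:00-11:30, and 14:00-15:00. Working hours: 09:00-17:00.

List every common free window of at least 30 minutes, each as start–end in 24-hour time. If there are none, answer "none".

12:00–12:30

Jamal free within 09:00–17:00: 09:30–10:00, 11:30–14:00, 15:00–17:00.
Noor ∩ Wei: 09:00–11:30, 12:00–12:30.
Noor ∩ Wei ∩ Liang: 10:00–11:00, 12:00–12:30.
Noor ∩ Wei ∩ Liang ∩ Jamal: 12:00–12:30.
Windows ≥ 30 min: 12:00–12:30.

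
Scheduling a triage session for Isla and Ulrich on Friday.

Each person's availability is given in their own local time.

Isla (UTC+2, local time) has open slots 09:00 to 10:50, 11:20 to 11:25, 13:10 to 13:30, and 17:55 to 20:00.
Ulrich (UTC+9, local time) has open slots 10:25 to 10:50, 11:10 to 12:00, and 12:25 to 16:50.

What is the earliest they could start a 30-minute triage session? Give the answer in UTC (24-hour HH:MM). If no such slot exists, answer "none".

07:00

Isla → UTC: 07:00–08:50, 09:20–09:25, 11:10–11:30, 15:55–18:00.
Ulrich → UTC: 01:25–01:50, 02:10–03:00, 03:25–07:50.
Isla ∩ Ulrich: 07:00–07:50.
Windows ≥ 30 min: 07:00–07:50.
Earliest such window starts at 07:00.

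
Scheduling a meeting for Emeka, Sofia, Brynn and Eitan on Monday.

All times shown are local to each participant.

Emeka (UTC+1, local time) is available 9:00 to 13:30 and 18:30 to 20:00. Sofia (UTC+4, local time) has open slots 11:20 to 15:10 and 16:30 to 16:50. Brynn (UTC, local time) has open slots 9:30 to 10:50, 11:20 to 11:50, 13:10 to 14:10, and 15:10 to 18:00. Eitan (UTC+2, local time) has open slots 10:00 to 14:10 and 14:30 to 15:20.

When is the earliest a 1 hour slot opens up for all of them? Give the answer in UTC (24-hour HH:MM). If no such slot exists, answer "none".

Emeka → UTC: 08:00–12:30, 17:30–19:00.
Sofia → UTC: 07:20–11:10, 12:30–12:50.
Brynn → UTC: 09:30–10:50, 11:20–11:50, 13:10–14:10, 15:10–18:00.
Eitan → UTC: 08:00–12:10, 12:30–13:20.
Emeka ∩ Sofia: 08:00–11:10.
Emeka ∩ Sofia ∩ Brynn: 09:30–10:50.
Emeka ∩ Sofia ∩ Brynn ∩ Eitan: 09:30–10:50.
Windows ≥ 60 min: 09:30–10:50.
Earliest such window starts at 09:30.

09:30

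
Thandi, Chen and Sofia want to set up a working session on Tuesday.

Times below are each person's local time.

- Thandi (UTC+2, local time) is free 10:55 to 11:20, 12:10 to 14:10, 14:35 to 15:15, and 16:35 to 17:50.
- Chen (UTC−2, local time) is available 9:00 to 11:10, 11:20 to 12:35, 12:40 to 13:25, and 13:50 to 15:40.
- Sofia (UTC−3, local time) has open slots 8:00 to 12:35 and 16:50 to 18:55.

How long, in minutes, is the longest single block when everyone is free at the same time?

Thandi → UTC: 08:55–09:20, 10:10–12:10, 12:35–13:15, 14:35–15:50.
Chen → UTC: 11:00–13:10, 13:20–14:35, 14:40–15:25, 15:50–17:40.
Sofia → UTC: 11:00–15:35, 19:50–21:55.
Thandi ∩ Chen: 11:00–12:10, 12:35–13:10, 14:40–15:25.
Thandi ∩ Chen ∩ Sofia: 11:00–12:10, 12:35–13:10, 14:40–15:25.
Common window lengths: 70, 35, 45 min; longest is 70.

70 minutes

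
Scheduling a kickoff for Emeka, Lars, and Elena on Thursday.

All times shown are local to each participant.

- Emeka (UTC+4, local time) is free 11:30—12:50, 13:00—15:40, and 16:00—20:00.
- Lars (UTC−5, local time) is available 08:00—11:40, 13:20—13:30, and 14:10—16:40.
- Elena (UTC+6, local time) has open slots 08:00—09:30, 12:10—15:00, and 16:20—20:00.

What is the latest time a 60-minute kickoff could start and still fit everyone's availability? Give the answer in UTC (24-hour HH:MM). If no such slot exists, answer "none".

Emeka → UTC: 07:30–08:50, 09:00–11:40, 12:00–16:00.
Lars → UTC: 13:00–16:40, 18:20–18:30, 19:10–21:40.
Elena → UTC: 02:00–03:30, 06:10–09:00, 10:20–14:00.
Emeka ∩ Lars: 13:00–16:00.
Emeka ∩ Lars ∩ Elena: 13:00–14:00.
Windows ≥ 60 min: 13:00–14:00.
Latest start in the last window 13:00–14:00 is 14:00 − 60 min = 13:00.

13:00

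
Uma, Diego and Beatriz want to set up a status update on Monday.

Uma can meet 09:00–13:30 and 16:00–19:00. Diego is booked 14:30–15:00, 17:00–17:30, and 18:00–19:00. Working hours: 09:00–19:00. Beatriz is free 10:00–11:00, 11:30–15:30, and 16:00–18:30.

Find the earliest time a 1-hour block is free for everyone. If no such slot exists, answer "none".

Diego free within 09:00–19:00: 09:00–14:30, 15:00–17:00, 17:30–18:00.
Uma ∩ Diego: 09:00–13:30, 16:00–17:00, 17:30–18:00.
Uma ∩ Diego ∩ Beatriz: 10:00–11:00, 11:30–13:30, 16:00–17:00, 17:30–18:00.
Windows ≥ 60 min: 10:00–11:00, 11:30–13:30, 16:00–17:00.
Earliest such window starts at 10:00.

10:00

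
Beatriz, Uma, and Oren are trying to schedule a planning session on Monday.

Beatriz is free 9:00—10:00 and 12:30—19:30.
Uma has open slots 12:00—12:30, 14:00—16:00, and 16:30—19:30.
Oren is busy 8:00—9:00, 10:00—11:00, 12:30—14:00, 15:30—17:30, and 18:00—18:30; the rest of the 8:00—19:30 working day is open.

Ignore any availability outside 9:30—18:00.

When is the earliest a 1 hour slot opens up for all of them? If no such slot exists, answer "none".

Oren free within 08:00–19:30: 09:00–10:00, 11:00–12:30, 14:00–15:30, 17:30–18:00, 18:30–19:30.
Beatriz ∩ Uma: 14:00–16:00, 16:30–19:30.
Beatriz ∩ Uma ∩ Oren: 14:00–15:30, 17:30–18:00, 18:30–19:30.
Restricted to 09:30–18:00: 14:00–15:30, 17:30–18:00.
Windows ≥ 60 min: 14:00–15:30.
Earliest such window starts at 14:00.

14:00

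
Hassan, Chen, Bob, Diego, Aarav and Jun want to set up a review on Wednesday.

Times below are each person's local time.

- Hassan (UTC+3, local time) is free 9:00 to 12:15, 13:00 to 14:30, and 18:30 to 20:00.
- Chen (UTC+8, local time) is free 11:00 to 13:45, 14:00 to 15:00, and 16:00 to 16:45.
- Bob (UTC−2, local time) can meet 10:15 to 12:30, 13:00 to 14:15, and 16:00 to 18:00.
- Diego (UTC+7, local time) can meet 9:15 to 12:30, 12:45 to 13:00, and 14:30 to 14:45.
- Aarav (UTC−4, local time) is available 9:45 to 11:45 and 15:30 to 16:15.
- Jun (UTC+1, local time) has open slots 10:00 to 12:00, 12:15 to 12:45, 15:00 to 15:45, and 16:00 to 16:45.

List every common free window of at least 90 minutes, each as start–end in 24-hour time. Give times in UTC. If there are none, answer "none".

none

Hassan → UTC: 06:00–09:15, 10:00–11:30, 15:30–17:00.
Chen → UTC: 03:00–05:45, 06:00–07:00, 08:00–08:45.
Bob → UTC: 12:15–14:30, 15:00–16:15, 18:00–20:00.
Diego → UTC: 02:15–05:30, 05:45–06:00, 07:30–07:45.
Aarav → UTC: 13:45–15:45, 19:30–20:15.
Jun → UTC: 09:00–11:00, 11:15–11:45, 14:00–14:45, 15:00–15:45.
Hassan ∩ Chen: 06:00–07:00, 08:00–08:45.
Hassan ∩ Chen ∩ Bob: (none).
Hassan ∩ Chen ∩ Bob ∩ Diego: (none).
Hassan ∩ Chen ∩ Bob ∩ Diego ∩ Aarav: (none).
Hassan ∩ Chen ∩ Bob ∩ Diego ∩ Aarav ∩ Jun: (none).
Windows ≥ 90 min: (none).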